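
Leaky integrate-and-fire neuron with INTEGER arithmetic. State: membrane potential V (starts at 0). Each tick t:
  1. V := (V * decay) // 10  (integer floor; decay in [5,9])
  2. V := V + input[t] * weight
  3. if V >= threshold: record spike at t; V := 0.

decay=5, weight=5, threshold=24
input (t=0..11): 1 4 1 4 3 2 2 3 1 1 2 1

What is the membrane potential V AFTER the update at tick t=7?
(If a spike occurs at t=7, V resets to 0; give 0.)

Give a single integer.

Answer: 0

Derivation:
t=0: input=1 -> V=5
t=1: input=4 -> V=22
t=2: input=1 -> V=16
t=3: input=4 -> V=0 FIRE
t=4: input=3 -> V=15
t=5: input=2 -> V=17
t=6: input=2 -> V=18
t=7: input=3 -> V=0 FIRE
t=8: input=1 -> V=5
t=9: input=1 -> V=7
t=10: input=2 -> V=13
t=11: input=1 -> V=11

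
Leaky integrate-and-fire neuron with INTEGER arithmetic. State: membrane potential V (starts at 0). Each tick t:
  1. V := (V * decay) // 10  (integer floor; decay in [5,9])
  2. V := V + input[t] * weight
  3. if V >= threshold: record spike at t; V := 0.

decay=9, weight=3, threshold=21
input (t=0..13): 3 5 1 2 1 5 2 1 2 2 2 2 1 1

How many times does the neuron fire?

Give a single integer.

t=0: input=3 -> V=9
t=1: input=5 -> V=0 FIRE
t=2: input=1 -> V=3
t=3: input=2 -> V=8
t=4: input=1 -> V=10
t=5: input=5 -> V=0 FIRE
t=6: input=2 -> V=6
t=7: input=1 -> V=8
t=8: input=2 -> V=13
t=9: input=2 -> V=17
t=10: input=2 -> V=0 FIRE
t=11: input=2 -> V=6
t=12: input=1 -> V=8
t=13: input=1 -> V=10

Answer: 3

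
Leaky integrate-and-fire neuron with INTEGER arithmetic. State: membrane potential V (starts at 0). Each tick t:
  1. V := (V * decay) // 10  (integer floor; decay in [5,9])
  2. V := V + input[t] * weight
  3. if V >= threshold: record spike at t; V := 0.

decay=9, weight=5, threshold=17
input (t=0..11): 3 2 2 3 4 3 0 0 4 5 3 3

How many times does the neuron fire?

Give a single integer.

Answer: 6

Derivation:
t=0: input=3 -> V=15
t=1: input=2 -> V=0 FIRE
t=2: input=2 -> V=10
t=3: input=3 -> V=0 FIRE
t=4: input=4 -> V=0 FIRE
t=5: input=3 -> V=15
t=6: input=0 -> V=13
t=7: input=0 -> V=11
t=8: input=4 -> V=0 FIRE
t=9: input=5 -> V=0 FIRE
t=10: input=3 -> V=15
t=11: input=3 -> V=0 FIRE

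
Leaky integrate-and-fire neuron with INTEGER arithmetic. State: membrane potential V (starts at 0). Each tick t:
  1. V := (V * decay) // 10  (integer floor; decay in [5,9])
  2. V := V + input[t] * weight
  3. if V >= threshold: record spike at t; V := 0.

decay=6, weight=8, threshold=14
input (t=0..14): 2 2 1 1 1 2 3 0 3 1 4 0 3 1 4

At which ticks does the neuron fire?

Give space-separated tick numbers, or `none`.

Answer: 0 1 4 5 6 8 10 12 14

Derivation:
t=0: input=2 -> V=0 FIRE
t=1: input=2 -> V=0 FIRE
t=2: input=1 -> V=8
t=3: input=1 -> V=12
t=4: input=1 -> V=0 FIRE
t=5: input=2 -> V=0 FIRE
t=6: input=3 -> V=0 FIRE
t=7: input=0 -> V=0
t=8: input=3 -> V=0 FIRE
t=9: input=1 -> V=8
t=10: input=4 -> V=0 FIRE
t=11: input=0 -> V=0
t=12: input=3 -> V=0 FIRE
t=13: input=1 -> V=8
t=14: input=4 -> V=0 FIRE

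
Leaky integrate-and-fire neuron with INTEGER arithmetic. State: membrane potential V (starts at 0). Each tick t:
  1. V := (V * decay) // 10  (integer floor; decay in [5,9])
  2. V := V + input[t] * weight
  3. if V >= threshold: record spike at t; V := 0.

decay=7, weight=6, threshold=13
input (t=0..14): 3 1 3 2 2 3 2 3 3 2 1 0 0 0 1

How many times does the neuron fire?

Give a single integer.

t=0: input=3 -> V=0 FIRE
t=1: input=1 -> V=6
t=2: input=3 -> V=0 FIRE
t=3: input=2 -> V=12
t=4: input=2 -> V=0 FIRE
t=5: input=3 -> V=0 FIRE
t=6: input=2 -> V=12
t=7: input=3 -> V=0 FIRE
t=8: input=3 -> V=0 FIRE
t=9: input=2 -> V=12
t=10: input=1 -> V=0 FIRE
t=11: input=0 -> V=0
t=12: input=0 -> V=0
t=13: input=0 -> V=0
t=14: input=1 -> V=6

Answer: 7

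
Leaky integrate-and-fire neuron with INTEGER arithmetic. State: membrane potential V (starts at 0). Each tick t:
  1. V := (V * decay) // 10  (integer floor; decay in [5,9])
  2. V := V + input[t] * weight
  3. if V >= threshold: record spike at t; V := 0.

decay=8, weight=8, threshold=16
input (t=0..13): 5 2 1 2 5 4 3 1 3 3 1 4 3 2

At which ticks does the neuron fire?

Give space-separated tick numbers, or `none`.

t=0: input=5 -> V=0 FIRE
t=1: input=2 -> V=0 FIRE
t=2: input=1 -> V=8
t=3: input=2 -> V=0 FIRE
t=4: input=5 -> V=0 FIRE
t=5: input=4 -> V=0 FIRE
t=6: input=3 -> V=0 FIRE
t=7: input=1 -> V=8
t=8: input=3 -> V=0 FIRE
t=9: input=3 -> V=0 FIRE
t=10: input=1 -> V=8
t=11: input=4 -> V=0 FIRE
t=12: input=3 -> V=0 FIRE
t=13: input=2 -> V=0 FIRE

Answer: 0 1 3 4 5 6 8 9 11 12 13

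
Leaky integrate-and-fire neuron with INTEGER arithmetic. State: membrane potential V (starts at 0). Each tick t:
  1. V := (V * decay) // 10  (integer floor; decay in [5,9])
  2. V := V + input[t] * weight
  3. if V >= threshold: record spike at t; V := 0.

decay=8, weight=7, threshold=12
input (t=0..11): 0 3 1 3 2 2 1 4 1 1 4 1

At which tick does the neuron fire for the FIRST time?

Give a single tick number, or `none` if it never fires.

t=0: input=0 -> V=0
t=1: input=3 -> V=0 FIRE
t=2: input=1 -> V=7
t=3: input=3 -> V=0 FIRE
t=4: input=2 -> V=0 FIRE
t=5: input=2 -> V=0 FIRE
t=6: input=1 -> V=7
t=7: input=4 -> V=0 FIRE
t=8: input=1 -> V=7
t=9: input=1 -> V=0 FIRE
t=10: input=4 -> V=0 FIRE
t=11: input=1 -> V=7

Answer: 1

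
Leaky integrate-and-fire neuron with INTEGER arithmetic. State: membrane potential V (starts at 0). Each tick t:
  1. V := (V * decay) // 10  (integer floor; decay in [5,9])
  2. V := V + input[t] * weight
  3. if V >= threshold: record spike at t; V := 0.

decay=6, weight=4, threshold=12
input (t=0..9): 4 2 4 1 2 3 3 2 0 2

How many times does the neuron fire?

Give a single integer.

Answer: 4

Derivation:
t=0: input=4 -> V=0 FIRE
t=1: input=2 -> V=8
t=2: input=4 -> V=0 FIRE
t=3: input=1 -> V=4
t=4: input=2 -> V=10
t=5: input=3 -> V=0 FIRE
t=6: input=3 -> V=0 FIRE
t=7: input=2 -> V=8
t=8: input=0 -> V=4
t=9: input=2 -> V=10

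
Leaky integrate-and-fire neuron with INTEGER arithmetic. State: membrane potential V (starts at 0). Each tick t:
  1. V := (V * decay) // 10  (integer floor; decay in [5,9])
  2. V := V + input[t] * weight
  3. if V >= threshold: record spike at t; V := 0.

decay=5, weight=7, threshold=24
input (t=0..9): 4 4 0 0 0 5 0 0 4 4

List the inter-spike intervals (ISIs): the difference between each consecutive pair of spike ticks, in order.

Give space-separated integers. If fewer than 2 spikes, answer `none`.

Answer: 1 4 3 1

Derivation:
t=0: input=4 -> V=0 FIRE
t=1: input=4 -> V=0 FIRE
t=2: input=0 -> V=0
t=3: input=0 -> V=0
t=4: input=0 -> V=0
t=5: input=5 -> V=0 FIRE
t=6: input=0 -> V=0
t=7: input=0 -> V=0
t=8: input=4 -> V=0 FIRE
t=9: input=4 -> V=0 FIRE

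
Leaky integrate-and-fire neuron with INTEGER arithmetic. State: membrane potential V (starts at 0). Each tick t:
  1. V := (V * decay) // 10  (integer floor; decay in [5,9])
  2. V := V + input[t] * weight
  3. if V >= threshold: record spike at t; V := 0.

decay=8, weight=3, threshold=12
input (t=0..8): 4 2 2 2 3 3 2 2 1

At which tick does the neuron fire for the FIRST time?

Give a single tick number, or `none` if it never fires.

Answer: 0

Derivation:
t=0: input=4 -> V=0 FIRE
t=1: input=2 -> V=6
t=2: input=2 -> V=10
t=3: input=2 -> V=0 FIRE
t=4: input=3 -> V=9
t=5: input=3 -> V=0 FIRE
t=6: input=2 -> V=6
t=7: input=2 -> V=10
t=8: input=1 -> V=11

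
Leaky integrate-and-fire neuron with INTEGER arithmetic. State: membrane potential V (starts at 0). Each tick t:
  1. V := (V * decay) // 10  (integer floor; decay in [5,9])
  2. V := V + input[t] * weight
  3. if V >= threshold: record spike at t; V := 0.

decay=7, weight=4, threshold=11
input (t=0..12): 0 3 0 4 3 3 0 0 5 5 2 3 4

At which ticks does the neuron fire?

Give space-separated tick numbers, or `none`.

Answer: 1 3 4 5 8 9 11 12

Derivation:
t=0: input=0 -> V=0
t=1: input=3 -> V=0 FIRE
t=2: input=0 -> V=0
t=3: input=4 -> V=0 FIRE
t=4: input=3 -> V=0 FIRE
t=5: input=3 -> V=0 FIRE
t=6: input=0 -> V=0
t=7: input=0 -> V=0
t=8: input=5 -> V=0 FIRE
t=9: input=5 -> V=0 FIRE
t=10: input=2 -> V=8
t=11: input=3 -> V=0 FIRE
t=12: input=4 -> V=0 FIRE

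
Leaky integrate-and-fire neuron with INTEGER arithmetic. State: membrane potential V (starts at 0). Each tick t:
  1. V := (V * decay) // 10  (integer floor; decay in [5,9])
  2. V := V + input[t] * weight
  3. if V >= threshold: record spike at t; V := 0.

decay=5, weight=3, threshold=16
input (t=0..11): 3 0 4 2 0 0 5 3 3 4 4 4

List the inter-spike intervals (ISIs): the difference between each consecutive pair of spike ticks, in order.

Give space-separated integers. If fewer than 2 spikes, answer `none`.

t=0: input=3 -> V=9
t=1: input=0 -> V=4
t=2: input=4 -> V=14
t=3: input=2 -> V=13
t=4: input=0 -> V=6
t=5: input=0 -> V=3
t=6: input=5 -> V=0 FIRE
t=7: input=3 -> V=9
t=8: input=3 -> V=13
t=9: input=4 -> V=0 FIRE
t=10: input=4 -> V=12
t=11: input=4 -> V=0 FIRE

Answer: 3 2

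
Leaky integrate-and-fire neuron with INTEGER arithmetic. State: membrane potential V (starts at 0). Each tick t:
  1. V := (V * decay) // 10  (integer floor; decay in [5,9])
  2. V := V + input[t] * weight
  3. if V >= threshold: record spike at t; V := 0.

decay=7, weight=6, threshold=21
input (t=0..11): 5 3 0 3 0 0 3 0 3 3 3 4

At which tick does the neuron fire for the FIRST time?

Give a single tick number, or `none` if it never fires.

t=0: input=5 -> V=0 FIRE
t=1: input=3 -> V=18
t=2: input=0 -> V=12
t=3: input=3 -> V=0 FIRE
t=4: input=0 -> V=0
t=5: input=0 -> V=0
t=6: input=3 -> V=18
t=7: input=0 -> V=12
t=8: input=3 -> V=0 FIRE
t=9: input=3 -> V=18
t=10: input=3 -> V=0 FIRE
t=11: input=4 -> V=0 FIRE

Answer: 0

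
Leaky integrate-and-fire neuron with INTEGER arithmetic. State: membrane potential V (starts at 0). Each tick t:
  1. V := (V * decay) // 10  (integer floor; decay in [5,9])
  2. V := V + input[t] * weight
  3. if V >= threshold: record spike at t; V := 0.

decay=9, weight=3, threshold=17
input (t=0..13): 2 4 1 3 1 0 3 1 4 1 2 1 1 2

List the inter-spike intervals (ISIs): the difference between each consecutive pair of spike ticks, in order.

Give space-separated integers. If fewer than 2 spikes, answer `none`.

t=0: input=2 -> V=6
t=1: input=4 -> V=0 FIRE
t=2: input=1 -> V=3
t=3: input=3 -> V=11
t=4: input=1 -> V=12
t=5: input=0 -> V=10
t=6: input=3 -> V=0 FIRE
t=7: input=1 -> V=3
t=8: input=4 -> V=14
t=9: input=1 -> V=15
t=10: input=2 -> V=0 FIRE
t=11: input=1 -> V=3
t=12: input=1 -> V=5
t=13: input=2 -> V=10

Answer: 5 4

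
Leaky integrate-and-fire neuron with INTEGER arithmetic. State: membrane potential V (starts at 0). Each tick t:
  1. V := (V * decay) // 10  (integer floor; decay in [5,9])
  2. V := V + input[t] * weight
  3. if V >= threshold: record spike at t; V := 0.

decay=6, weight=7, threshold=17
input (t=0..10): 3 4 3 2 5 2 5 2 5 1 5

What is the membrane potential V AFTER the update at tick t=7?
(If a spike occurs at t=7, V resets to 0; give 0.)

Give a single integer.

t=0: input=3 -> V=0 FIRE
t=1: input=4 -> V=0 FIRE
t=2: input=3 -> V=0 FIRE
t=3: input=2 -> V=14
t=4: input=5 -> V=0 FIRE
t=5: input=2 -> V=14
t=6: input=5 -> V=0 FIRE
t=7: input=2 -> V=14
t=8: input=5 -> V=0 FIRE
t=9: input=1 -> V=7
t=10: input=5 -> V=0 FIRE

Answer: 14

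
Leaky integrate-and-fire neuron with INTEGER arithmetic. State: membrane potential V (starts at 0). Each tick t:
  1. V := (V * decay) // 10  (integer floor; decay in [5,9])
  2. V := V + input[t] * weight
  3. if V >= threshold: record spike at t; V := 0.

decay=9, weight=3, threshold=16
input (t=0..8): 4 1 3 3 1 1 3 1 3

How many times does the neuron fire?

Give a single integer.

Answer: 2

Derivation:
t=0: input=4 -> V=12
t=1: input=1 -> V=13
t=2: input=3 -> V=0 FIRE
t=3: input=3 -> V=9
t=4: input=1 -> V=11
t=5: input=1 -> V=12
t=6: input=3 -> V=0 FIRE
t=7: input=1 -> V=3
t=8: input=3 -> V=11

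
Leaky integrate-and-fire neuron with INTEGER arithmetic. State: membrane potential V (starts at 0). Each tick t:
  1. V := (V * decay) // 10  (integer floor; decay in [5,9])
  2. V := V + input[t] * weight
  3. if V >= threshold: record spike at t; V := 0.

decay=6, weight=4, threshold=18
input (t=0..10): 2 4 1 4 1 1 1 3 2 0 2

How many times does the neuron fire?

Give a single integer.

t=0: input=2 -> V=8
t=1: input=4 -> V=0 FIRE
t=2: input=1 -> V=4
t=3: input=4 -> V=0 FIRE
t=4: input=1 -> V=4
t=5: input=1 -> V=6
t=6: input=1 -> V=7
t=7: input=3 -> V=16
t=8: input=2 -> V=17
t=9: input=0 -> V=10
t=10: input=2 -> V=14

Answer: 2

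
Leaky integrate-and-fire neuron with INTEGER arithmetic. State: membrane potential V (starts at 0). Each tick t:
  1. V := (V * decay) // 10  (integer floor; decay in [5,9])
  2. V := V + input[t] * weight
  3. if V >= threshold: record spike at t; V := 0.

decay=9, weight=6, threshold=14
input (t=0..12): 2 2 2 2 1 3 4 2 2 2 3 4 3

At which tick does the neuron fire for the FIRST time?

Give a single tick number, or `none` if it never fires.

t=0: input=2 -> V=12
t=1: input=2 -> V=0 FIRE
t=2: input=2 -> V=12
t=3: input=2 -> V=0 FIRE
t=4: input=1 -> V=6
t=5: input=3 -> V=0 FIRE
t=6: input=4 -> V=0 FIRE
t=7: input=2 -> V=12
t=8: input=2 -> V=0 FIRE
t=9: input=2 -> V=12
t=10: input=3 -> V=0 FIRE
t=11: input=4 -> V=0 FIRE
t=12: input=3 -> V=0 FIRE

Answer: 1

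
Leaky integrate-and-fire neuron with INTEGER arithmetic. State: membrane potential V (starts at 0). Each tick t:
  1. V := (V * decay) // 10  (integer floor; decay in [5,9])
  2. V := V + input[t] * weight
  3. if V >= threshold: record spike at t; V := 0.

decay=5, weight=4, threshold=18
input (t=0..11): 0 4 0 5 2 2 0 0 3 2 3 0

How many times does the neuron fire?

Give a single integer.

Answer: 2

Derivation:
t=0: input=0 -> V=0
t=1: input=4 -> V=16
t=2: input=0 -> V=8
t=3: input=5 -> V=0 FIRE
t=4: input=2 -> V=8
t=5: input=2 -> V=12
t=6: input=0 -> V=6
t=7: input=0 -> V=3
t=8: input=3 -> V=13
t=9: input=2 -> V=14
t=10: input=3 -> V=0 FIRE
t=11: input=0 -> V=0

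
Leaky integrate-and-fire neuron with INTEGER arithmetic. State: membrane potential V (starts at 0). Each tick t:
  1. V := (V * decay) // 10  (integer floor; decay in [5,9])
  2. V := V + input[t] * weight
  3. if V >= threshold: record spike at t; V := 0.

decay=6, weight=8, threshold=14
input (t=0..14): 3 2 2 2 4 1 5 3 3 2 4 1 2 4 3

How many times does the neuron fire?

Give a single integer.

t=0: input=3 -> V=0 FIRE
t=1: input=2 -> V=0 FIRE
t=2: input=2 -> V=0 FIRE
t=3: input=2 -> V=0 FIRE
t=4: input=4 -> V=0 FIRE
t=5: input=1 -> V=8
t=6: input=5 -> V=0 FIRE
t=7: input=3 -> V=0 FIRE
t=8: input=3 -> V=0 FIRE
t=9: input=2 -> V=0 FIRE
t=10: input=4 -> V=0 FIRE
t=11: input=1 -> V=8
t=12: input=2 -> V=0 FIRE
t=13: input=4 -> V=0 FIRE
t=14: input=3 -> V=0 FIRE

Answer: 13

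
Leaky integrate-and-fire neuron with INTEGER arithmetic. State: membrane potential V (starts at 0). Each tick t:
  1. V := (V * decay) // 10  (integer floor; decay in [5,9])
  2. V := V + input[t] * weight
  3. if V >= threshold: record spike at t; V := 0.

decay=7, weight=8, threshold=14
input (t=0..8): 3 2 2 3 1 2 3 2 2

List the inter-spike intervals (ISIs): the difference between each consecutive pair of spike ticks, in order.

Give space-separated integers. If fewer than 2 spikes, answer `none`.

Answer: 1 1 1 2 1 1 1

Derivation:
t=0: input=3 -> V=0 FIRE
t=1: input=2 -> V=0 FIRE
t=2: input=2 -> V=0 FIRE
t=3: input=3 -> V=0 FIRE
t=4: input=1 -> V=8
t=5: input=2 -> V=0 FIRE
t=6: input=3 -> V=0 FIRE
t=7: input=2 -> V=0 FIRE
t=8: input=2 -> V=0 FIRE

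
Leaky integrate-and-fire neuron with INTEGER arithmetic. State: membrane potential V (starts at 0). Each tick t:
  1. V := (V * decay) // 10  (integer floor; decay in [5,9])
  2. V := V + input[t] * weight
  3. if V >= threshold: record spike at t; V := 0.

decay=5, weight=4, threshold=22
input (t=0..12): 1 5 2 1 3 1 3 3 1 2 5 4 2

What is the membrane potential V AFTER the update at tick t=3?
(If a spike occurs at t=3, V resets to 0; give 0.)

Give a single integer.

t=0: input=1 -> V=4
t=1: input=5 -> V=0 FIRE
t=2: input=2 -> V=8
t=3: input=1 -> V=8
t=4: input=3 -> V=16
t=5: input=1 -> V=12
t=6: input=3 -> V=18
t=7: input=3 -> V=21
t=8: input=1 -> V=14
t=9: input=2 -> V=15
t=10: input=5 -> V=0 FIRE
t=11: input=4 -> V=16
t=12: input=2 -> V=16

Answer: 8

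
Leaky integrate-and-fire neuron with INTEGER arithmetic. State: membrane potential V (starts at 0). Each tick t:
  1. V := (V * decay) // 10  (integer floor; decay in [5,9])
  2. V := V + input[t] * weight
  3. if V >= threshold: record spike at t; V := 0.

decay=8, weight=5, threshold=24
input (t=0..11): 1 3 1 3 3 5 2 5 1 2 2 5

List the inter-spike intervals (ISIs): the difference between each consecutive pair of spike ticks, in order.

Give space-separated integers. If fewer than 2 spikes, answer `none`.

t=0: input=1 -> V=5
t=1: input=3 -> V=19
t=2: input=1 -> V=20
t=3: input=3 -> V=0 FIRE
t=4: input=3 -> V=15
t=5: input=5 -> V=0 FIRE
t=6: input=2 -> V=10
t=7: input=5 -> V=0 FIRE
t=8: input=1 -> V=5
t=9: input=2 -> V=14
t=10: input=2 -> V=21
t=11: input=5 -> V=0 FIRE

Answer: 2 2 4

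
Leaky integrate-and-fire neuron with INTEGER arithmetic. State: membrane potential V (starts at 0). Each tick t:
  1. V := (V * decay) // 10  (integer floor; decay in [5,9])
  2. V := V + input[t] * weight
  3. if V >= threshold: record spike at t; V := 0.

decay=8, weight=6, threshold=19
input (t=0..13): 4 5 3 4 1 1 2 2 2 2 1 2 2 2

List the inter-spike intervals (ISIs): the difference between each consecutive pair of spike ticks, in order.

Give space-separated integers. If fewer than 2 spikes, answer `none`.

t=0: input=4 -> V=0 FIRE
t=1: input=5 -> V=0 FIRE
t=2: input=3 -> V=18
t=3: input=4 -> V=0 FIRE
t=4: input=1 -> V=6
t=5: input=1 -> V=10
t=6: input=2 -> V=0 FIRE
t=7: input=2 -> V=12
t=8: input=2 -> V=0 FIRE
t=9: input=2 -> V=12
t=10: input=1 -> V=15
t=11: input=2 -> V=0 FIRE
t=12: input=2 -> V=12
t=13: input=2 -> V=0 FIRE

Answer: 1 2 3 2 3 2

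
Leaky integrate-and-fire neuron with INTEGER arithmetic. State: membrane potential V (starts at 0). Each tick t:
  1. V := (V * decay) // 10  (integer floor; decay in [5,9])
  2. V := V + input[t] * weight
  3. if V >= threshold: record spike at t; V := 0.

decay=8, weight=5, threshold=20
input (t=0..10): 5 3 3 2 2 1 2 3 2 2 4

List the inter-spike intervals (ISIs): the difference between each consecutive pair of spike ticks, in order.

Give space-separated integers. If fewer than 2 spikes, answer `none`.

t=0: input=5 -> V=0 FIRE
t=1: input=3 -> V=15
t=2: input=3 -> V=0 FIRE
t=3: input=2 -> V=10
t=4: input=2 -> V=18
t=5: input=1 -> V=19
t=6: input=2 -> V=0 FIRE
t=7: input=3 -> V=15
t=8: input=2 -> V=0 FIRE
t=9: input=2 -> V=10
t=10: input=4 -> V=0 FIRE

Answer: 2 4 2 2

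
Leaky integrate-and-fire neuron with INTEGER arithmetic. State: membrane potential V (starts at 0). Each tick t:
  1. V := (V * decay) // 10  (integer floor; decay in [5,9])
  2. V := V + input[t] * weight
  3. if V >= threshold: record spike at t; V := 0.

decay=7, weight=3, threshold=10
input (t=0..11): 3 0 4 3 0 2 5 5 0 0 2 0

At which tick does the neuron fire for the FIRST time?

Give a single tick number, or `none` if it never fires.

Answer: 2

Derivation:
t=0: input=3 -> V=9
t=1: input=0 -> V=6
t=2: input=4 -> V=0 FIRE
t=3: input=3 -> V=9
t=4: input=0 -> V=6
t=5: input=2 -> V=0 FIRE
t=6: input=5 -> V=0 FIRE
t=7: input=5 -> V=0 FIRE
t=8: input=0 -> V=0
t=9: input=0 -> V=0
t=10: input=2 -> V=6
t=11: input=0 -> V=4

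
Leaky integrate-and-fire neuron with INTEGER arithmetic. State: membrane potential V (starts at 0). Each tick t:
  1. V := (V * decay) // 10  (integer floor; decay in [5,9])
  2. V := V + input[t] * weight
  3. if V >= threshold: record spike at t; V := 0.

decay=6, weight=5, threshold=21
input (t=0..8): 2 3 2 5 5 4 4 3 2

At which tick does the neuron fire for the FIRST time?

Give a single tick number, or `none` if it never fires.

Answer: 1

Derivation:
t=0: input=2 -> V=10
t=1: input=3 -> V=0 FIRE
t=2: input=2 -> V=10
t=3: input=5 -> V=0 FIRE
t=4: input=5 -> V=0 FIRE
t=5: input=4 -> V=20
t=6: input=4 -> V=0 FIRE
t=7: input=3 -> V=15
t=8: input=2 -> V=19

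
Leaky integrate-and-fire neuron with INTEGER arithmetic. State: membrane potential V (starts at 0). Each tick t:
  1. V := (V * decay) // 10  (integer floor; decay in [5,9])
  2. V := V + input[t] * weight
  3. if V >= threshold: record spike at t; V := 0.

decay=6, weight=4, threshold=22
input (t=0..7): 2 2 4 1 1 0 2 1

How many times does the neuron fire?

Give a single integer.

t=0: input=2 -> V=8
t=1: input=2 -> V=12
t=2: input=4 -> V=0 FIRE
t=3: input=1 -> V=4
t=4: input=1 -> V=6
t=5: input=0 -> V=3
t=6: input=2 -> V=9
t=7: input=1 -> V=9

Answer: 1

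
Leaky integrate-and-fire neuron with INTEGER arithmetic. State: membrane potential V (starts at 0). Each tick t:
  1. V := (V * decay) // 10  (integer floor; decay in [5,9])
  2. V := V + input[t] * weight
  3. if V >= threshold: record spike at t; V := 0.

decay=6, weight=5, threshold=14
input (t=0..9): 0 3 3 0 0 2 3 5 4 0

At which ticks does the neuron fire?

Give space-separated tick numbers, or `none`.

Answer: 1 2 6 7 8

Derivation:
t=0: input=0 -> V=0
t=1: input=3 -> V=0 FIRE
t=2: input=3 -> V=0 FIRE
t=3: input=0 -> V=0
t=4: input=0 -> V=0
t=5: input=2 -> V=10
t=6: input=3 -> V=0 FIRE
t=7: input=5 -> V=0 FIRE
t=8: input=4 -> V=0 FIRE
t=9: input=0 -> V=0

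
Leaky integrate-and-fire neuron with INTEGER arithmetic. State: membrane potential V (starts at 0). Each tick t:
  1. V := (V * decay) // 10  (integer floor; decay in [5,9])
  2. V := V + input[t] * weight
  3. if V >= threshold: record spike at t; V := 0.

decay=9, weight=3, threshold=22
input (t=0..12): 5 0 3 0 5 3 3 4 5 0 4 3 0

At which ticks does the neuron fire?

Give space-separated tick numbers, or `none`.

Answer: 4 7 10

Derivation:
t=0: input=5 -> V=15
t=1: input=0 -> V=13
t=2: input=3 -> V=20
t=3: input=0 -> V=18
t=4: input=5 -> V=0 FIRE
t=5: input=3 -> V=9
t=6: input=3 -> V=17
t=7: input=4 -> V=0 FIRE
t=8: input=5 -> V=15
t=9: input=0 -> V=13
t=10: input=4 -> V=0 FIRE
t=11: input=3 -> V=9
t=12: input=0 -> V=8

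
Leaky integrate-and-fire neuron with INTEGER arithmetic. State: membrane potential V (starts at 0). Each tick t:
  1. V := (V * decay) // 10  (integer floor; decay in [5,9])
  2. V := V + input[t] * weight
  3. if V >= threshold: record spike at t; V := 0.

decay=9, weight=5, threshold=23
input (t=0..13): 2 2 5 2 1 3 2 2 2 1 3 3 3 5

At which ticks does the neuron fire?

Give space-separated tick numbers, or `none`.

Answer: 2 5 8 11 13

Derivation:
t=0: input=2 -> V=10
t=1: input=2 -> V=19
t=2: input=5 -> V=0 FIRE
t=3: input=2 -> V=10
t=4: input=1 -> V=14
t=5: input=3 -> V=0 FIRE
t=6: input=2 -> V=10
t=7: input=2 -> V=19
t=8: input=2 -> V=0 FIRE
t=9: input=1 -> V=5
t=10: input=3 -> V=19
t=11: input=3 -> V=0 FIRE
t=12: input=3 -> V=15
t=13: input=5 -> V=0 FIRE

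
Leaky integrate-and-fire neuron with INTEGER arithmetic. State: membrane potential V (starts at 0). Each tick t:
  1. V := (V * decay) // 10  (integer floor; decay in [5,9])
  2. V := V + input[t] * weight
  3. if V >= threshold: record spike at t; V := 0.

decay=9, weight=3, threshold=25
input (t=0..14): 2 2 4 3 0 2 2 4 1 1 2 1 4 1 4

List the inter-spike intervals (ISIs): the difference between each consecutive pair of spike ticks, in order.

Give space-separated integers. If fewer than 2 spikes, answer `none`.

t=0: input=2 -> V=6
t=1: input=2 -> V=11
t=2: input=4 -> V=21
t=3: input=3 -> V=0 FIRE
t=4: input=0 -> V=0
t=5: input=2 -> V=6
t=6: input=2 -> V=11
t=7: input=4 -> V=21
t=8: input=1 -> V=21
t=9: input=1 -> V=21
t=10: input=2 -> V=24
t=11: input=1 -> V=24
t=12: input=4 -> V=0 FIRE
t=13: input=1 -> V=3
t=14: input=4 -> V=14

Answer: 9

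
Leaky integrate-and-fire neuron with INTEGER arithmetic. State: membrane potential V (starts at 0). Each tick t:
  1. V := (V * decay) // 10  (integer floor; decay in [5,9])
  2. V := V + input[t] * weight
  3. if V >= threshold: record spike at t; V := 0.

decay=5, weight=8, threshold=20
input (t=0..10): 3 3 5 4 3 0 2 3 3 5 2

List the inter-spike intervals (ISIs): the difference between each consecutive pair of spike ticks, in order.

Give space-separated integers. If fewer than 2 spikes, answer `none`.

Answer: 1 1 1 1 3 1 1

Derivation:
t=0: input=3 -> V=0 FIRE
t=1: input=3 -> V=0 FIRE
t=2: input=5 -> V=0 FIRE
t=3: input=4 -> V=0 FIRE
t=4: input=3 -> V=0 FIRE
t=5: input=0 -> V=0
t=6: input=2 -> V=16
t=7: input=3 -> V=0 FIRE
t=8: input=3 -> V=0 FIRE
t=9: input=5 -> V=0 FIRE
t=10: input=2 -> V=16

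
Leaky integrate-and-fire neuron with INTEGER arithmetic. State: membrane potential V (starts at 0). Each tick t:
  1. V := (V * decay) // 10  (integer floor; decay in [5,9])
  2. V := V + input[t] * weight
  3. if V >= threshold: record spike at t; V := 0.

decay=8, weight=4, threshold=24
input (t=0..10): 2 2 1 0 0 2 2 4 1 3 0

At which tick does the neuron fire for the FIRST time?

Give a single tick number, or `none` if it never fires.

t=0: input=2 -> V=8
t=1: input=2 -> V=14
t=2: input=1 -> V=15
t=3: input=0 -> V=12
t=4: input=0 -> V=9
t=5: input=2 -> V=15
t=6: input=2 -> V=20
t=7: input=4 -> V=0 FIRE
t=8: input=1 -> V=4
t=9: input=3 -> V=15
t=10: input=0 -> V=12

Answer: 7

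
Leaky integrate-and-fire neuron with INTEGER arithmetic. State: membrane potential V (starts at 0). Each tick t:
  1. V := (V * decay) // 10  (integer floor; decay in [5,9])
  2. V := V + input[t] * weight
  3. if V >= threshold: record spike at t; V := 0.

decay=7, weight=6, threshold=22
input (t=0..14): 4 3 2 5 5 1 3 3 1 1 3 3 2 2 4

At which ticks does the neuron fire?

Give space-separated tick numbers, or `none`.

t=0: input=4 -> V=0 FIRE
t=1: input=3 -> V=18
t=2: input=2 -> V=0 FIRE
t=3: input=5 -> V=0 FIRE
t=4: input=5 -> V=0 FIRE
t=5: input=1 -> V=6
t=6: input=3 -> V=0 FIRE
t=7: input=3 -> V=18
t=8: input=1 -> V=18
t=9: input=1 -> V=18
t=10: input=3 -> V=0 FIRE
t=11: input=3 -> V=18
t=12: input=2 -> V=0 FIRE
t=13: input=2 -> V=12
t=14: input=4 -> V=0 FIRE

Answer: 0 2 3 4 6 10 12 14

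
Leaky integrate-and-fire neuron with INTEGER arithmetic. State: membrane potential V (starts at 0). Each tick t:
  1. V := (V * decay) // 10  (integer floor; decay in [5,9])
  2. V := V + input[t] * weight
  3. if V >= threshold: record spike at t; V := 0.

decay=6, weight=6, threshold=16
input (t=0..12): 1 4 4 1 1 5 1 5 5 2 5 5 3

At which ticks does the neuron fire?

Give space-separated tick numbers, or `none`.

Answer: 1 2 5 7 8 10 11 12

Derivation:
t=0: input=1 -> V=6
t=1: input=4 -> V=0 FIRE
t=2: input=4 -> V=0 FIRE
t=3: input=1 -> V=6
t=4: input=1 -> V=9
t=5: input=5 -> V=0 FIRE
t=6: input=1 -> V=6
t=7: input=5 -> V=0 FIRE
t=8: input=5 -> V=0 FIRE
t=9: input=2 -> V=12
t=10: input=5 -> V=0 FIRE
t=11: input=5 -> V=0 FIRE
t=12: input=3 -> V=0 FIRE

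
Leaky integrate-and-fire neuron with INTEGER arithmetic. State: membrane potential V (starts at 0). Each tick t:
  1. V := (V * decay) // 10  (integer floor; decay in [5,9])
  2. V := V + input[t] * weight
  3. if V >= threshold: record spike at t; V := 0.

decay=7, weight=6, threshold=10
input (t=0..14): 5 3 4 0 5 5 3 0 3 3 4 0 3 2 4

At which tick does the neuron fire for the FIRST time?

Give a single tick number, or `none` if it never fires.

Answer: 0

Derivation:
t=0: input=5 -> V=0 FIRE
t=1: input=3 -> V=0 FIRE
t=2: input=4 -> V=0 FIRE
t=3: input=0 -> V=0
t=4: input=5 -> V=0 FIRE
t=5: input=5 -> V=0 FIRE
t=6: input=3 -> V=0 FIRE
t=7: input=0 -> V=0
t=8: input=3 -> V=0 FIRE
t=9: input=3 -> V=0 FIRE
t=10: input=4 -> V=0 FIRE
t=11: input=0 -> V=0
t=12: input=3 -> V=0 FIRE
t=13: input=2 -> V=0 FIRE
t=14: input=4 -> V=0 FIRE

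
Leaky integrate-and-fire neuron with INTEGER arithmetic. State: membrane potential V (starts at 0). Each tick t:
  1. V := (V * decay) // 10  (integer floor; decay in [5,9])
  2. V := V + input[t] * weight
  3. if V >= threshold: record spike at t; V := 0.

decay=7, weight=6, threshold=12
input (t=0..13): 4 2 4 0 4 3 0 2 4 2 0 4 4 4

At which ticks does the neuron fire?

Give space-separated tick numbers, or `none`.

Answer: 0 1 2 4 5 7 8 9 11 12 13

Derivation:
t=0: input=4 -> V=0 FIRE
t=1: input=2 -> V=0 FIRE
t=2: input=4 -> V=0 FIRE
t=3: input=0 -> V=0
t=4: input=4 -> V=0 FIRE
t=5: input=3 -> V=0 FIRE
t=6: input=0 -> V=0
t=7: input=2 -> V=0 FIRE
t=8: input=4 -> V=0 FIRE
t=9: input=2 -> V=0 FIRE
t=10: input=0 -> V=0
t=11: input=4 -> V=0 FIRE
t=12: input=4 -> V=0 FIRE
t=13: input=4 -> V=0 FIRE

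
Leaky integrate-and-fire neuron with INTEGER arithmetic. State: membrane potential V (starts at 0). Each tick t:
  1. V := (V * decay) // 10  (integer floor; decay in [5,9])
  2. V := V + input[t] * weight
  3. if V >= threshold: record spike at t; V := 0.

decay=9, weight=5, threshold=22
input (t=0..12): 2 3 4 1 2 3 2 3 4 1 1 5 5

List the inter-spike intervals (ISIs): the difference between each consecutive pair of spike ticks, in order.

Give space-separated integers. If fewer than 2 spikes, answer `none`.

t=0: input=2 -> V=10
t=1: input=3 -> V=0 FIRE
t=2: input=4 -> V=20
t=3: input=1 -> V=0 FIRE
t=4: input=2 -> V=10
t=5: input=3 -> V=0 FIRE
t=6: input=2 -> V=10
t=7: input=3 -> V=0 FIRE
t=8: input=4 -> V=20
t=9: input=1 -> V=0 FIRE
t=10: input=1 -> V=5
t=11: input=5 -> V=0 FIRE
t=12: input=5 -> V=0 FIRE

Answer: 2 2 2 2 2 1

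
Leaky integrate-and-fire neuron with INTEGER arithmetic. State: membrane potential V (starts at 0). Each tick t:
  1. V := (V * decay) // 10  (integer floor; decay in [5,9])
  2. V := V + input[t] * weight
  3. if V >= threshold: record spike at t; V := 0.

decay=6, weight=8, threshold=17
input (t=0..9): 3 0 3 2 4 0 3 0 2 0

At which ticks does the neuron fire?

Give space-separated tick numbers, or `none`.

t=0: input=3 -> V=0 FIRE
t=1: input=0 -> V=0
t=2: input=3 -> V=0 FIRE
t=3: input=2 -> V=16
t=4: input=4 -> V=0 FIRE
t=5: input=0 -> V=0
t=6: input=3 -> V=0 FIRE
t=7: input=0 -> V=0
t=8: input=2 -> V=16
t=9: input=0 -> V=9

Answer: 0 2 4 6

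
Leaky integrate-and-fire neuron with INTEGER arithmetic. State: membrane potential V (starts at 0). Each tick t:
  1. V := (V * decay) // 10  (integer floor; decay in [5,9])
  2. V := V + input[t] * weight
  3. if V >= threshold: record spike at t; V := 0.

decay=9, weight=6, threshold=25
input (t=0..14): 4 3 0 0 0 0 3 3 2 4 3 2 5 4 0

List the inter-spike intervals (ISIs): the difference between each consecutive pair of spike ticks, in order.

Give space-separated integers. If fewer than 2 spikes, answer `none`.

Answer: 6 2 2 1

Derivation:
t=0: input=4 -> V=24
t=1: input=3 -> V=0 FIRE
t=2: input=0 -> V=0
t=3: input=0 -> V=0
t=4: input=0 -> V=0
t=5: input=0 -> V=0
t=6: input=3 -> V=18
t=7: input=3 -> V=0 FIRE
t=8: input=2 -> V=12
t=9: input=4 -> V=0 FIRE
t=10: input=3 -> V=18
t=11: input=2 -> V=0 FIRE
t=12: input=5 -> V=0 FIRE
t=13: input=4 -> V=24
t=14: input=0 -> V=21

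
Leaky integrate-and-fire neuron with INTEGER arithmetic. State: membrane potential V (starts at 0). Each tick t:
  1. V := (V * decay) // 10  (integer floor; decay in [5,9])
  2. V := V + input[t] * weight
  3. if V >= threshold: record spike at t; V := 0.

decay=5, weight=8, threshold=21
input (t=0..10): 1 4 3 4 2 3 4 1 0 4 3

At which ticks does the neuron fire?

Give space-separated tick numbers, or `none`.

t=0: input=1 -> V=8
t=1: input=4 -> V=0 FIRE
t=2: input=3 -> V=0 FIRE
t=3: input=4 -> V=0 FIRE
t=4: input=2 -> V=16
t=5: input=3 -> V=0 FIRE
t=6: input=4 -> V=0 FIRE
t=7: input=1 -> V=8
t=8: input=0 -> V=4
t=9: input=4 -> V=0 FIRE
t=10: input=3 -> V=0 FIRE

Answer: 1 2 3 5 6 9 10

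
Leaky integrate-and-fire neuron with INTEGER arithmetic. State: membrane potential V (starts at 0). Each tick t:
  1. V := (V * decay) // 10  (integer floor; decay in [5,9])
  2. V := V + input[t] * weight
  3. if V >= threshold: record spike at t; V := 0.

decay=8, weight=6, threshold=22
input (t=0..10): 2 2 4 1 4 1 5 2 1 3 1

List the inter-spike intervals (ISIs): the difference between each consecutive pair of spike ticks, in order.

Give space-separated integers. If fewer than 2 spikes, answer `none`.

Answer: 2 2 3

Derivation:
t=0: input=2 -> V=12
t=1: input=2 -> V=21
t=2: input=4 -> V=0 FIRE
t=3: input=1 -> V=6
t=4: input=4 -> V=0 FIRE
t=5: input=1 -> V=6
t=6: input=5 -> V=0 FIRE
t=7: input=2 -> V=12
t=8: input=1 -> V=15
t=9: input=3 -> V=0 FIRE
t=10: input=1 -> V=6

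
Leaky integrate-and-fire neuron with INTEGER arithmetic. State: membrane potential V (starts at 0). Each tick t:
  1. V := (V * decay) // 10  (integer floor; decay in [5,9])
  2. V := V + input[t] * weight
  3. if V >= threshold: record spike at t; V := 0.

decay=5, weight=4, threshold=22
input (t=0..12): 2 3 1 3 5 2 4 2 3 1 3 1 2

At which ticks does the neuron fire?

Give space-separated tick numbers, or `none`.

t=0: input=2 -> V=8
t=1: input=3 -> V=16
t=2: input=1 -> V=12
t=3: input=3 -> V=18
t=4: input=5 -> V=0 FIRE
t=5: input=2 -> V=8
t=6: input=4 -> V=20
t=7: input=2 -> V=18
t=8: input=3 -> V=21
t=9: input=1 -> V=14
t=10: input=3 -> V=19
t=11: input=1 -> V=13
t=12: input=2 -> V=14

Answer: 4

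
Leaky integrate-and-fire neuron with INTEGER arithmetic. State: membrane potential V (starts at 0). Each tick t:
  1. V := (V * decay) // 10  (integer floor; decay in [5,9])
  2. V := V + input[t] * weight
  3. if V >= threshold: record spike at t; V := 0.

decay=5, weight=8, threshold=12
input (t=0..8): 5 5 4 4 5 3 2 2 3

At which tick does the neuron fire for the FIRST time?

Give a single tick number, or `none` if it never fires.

Answer: 0

Derivation:
t=0: input=5 -> V=0 FIRE
t=1: input=5 -> V=0 FIRE
t=2: input=4 -> V=0 FIRE
t=3: input=4 -> V=0 FIRE
t=4: input=5 -> V=0 FIRE
t=5: input=3 -> V=0 FIRE
t=6: input=2 -> V=0 FIRE
t=7: input=2 -> V=0 FIRE
t=8: input=3 -> V=0 FIRE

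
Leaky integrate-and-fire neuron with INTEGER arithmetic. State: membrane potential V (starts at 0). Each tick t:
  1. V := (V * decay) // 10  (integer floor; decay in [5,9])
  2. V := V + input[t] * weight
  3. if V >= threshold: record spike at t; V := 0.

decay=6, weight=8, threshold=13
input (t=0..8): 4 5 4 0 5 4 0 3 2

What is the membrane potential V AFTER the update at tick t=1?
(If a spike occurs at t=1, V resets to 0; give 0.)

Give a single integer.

Answer: 0

Derivation:
t=0: input=4 -> V=0 FIRE
t=1: input=5 -> V=0 FIRE
t=2: input=4 -> V=0 FIRE
t=3: input=0 -> V=0
t=4: input=5 -> V=0 FIRE
t=5: input=4 -> V=0 FIRE
t=6: input=0 -> V=0
t=7: input=3 -> V=0 FIRE
t=8: input=2 -> V=0 FIRE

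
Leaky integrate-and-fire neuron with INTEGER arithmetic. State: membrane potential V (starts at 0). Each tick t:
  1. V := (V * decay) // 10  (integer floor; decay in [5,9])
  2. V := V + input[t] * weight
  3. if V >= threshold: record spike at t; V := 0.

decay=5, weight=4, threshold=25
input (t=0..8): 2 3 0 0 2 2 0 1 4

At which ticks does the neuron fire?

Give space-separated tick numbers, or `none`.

Answer: none

Derivation:
t=0: input=2 -> V=8
t=1: input=3 -> V=16
t=2: input=0 -> V=8
t=3: input=0 -> V=4
t=4: input=2 -> V=10
t=5: input=2 -> V=13
t=6: input=0 -> V=6
t=7: input=1 -> V=7
t=8: input=4 -> V=19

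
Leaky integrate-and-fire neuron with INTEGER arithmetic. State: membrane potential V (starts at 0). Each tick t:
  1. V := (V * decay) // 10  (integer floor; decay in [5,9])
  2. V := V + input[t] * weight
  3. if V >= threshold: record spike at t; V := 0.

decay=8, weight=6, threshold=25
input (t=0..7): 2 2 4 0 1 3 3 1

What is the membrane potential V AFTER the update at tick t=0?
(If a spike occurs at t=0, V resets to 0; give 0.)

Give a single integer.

t=0: input=2 -> V=12
t=1: input=2 -> V=21
t=2: input=4 -> V=0 FIRE
t=3: input=0 -> V=0
t=4: input=1 -> V=6
t=5: input=3 -> V=22
t=6: input=3 -> V=0 FIRE
t=7: input=1 -> V=6

Answer: 12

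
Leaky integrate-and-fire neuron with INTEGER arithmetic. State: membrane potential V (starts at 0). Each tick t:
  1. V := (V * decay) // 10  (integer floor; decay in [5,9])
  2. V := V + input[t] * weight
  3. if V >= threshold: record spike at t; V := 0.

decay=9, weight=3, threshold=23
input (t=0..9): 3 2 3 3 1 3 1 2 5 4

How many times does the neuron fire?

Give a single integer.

t=0: input=3 -> V=9
t=1: input=2 -> V=14
t=2: input=3 -> V=21
t=3: input=3 -> V=0 FIRE
t=4: input=1 -> V=3
t=5: input=3 -> V=11
t=6: input=1 -> V=12
t=7: input=2 -> V=16
t=8: input=5 -> V=0 FIRE
t=9: input=4 -> V=12

Answer: 2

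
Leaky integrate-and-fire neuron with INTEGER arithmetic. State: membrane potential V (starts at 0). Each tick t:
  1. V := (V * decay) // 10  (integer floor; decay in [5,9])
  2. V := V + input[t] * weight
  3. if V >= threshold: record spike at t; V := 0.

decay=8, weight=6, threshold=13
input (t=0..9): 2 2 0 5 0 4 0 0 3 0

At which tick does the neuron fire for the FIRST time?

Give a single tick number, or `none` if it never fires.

t=0: input=2 -> V=12
t=1: input=2 -> V=0 FIRE
t=2: input=0 -> V=0
t=3: input=5 -> V=0 FIRE
t=4: input=0 -> V=0
t=5: input=4 -> V=0 FIRE
t=6: input=0 -> V=0
t=7: input=0 -> V=0
t=8: input=3 -> V=0 FIRE
t=9: input=0 -> V=0

Answer: 1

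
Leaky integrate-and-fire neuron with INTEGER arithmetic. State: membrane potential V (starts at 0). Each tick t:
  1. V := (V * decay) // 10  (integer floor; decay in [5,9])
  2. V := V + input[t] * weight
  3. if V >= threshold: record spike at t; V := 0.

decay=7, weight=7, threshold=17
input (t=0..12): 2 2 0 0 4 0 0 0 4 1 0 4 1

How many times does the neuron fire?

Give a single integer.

t=0: input=2 -> V=14
t=1: input=2 -> V=0 FIRE
t=2: input=0 -> V=0
t=3: input=0 -> V=0
t=4: input=4 -> V=0 FIRE
t=5: input=0 -> V=0
t=6: input=0 -> V=0
t=7: input=0 -> V=0
t=8: input=4 -> V=0 FIRE
t=9: input=1 -> V=7
t=10: input=0 -> V=4
t=11: input=4 -> V=0 FIRE
t=12: input=1 -> V=7

Answer: 4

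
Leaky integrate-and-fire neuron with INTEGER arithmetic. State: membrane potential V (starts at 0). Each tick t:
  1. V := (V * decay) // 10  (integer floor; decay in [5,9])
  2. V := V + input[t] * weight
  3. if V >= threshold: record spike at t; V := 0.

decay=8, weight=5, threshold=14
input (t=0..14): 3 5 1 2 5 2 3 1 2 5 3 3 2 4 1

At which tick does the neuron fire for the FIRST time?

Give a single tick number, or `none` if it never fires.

Answer: 0

Derivation:
t=0: input=3 -> V=0 FIRE
t=1: input=5 -> V=0 FIRE
t=2: input=1 -> V=5
t=3: input=2 -> V=0 FIRE
t=4: input=5 -> V=0 FIRE
t=5: input=2 -> V=10
t=6: input=3 -> V=0 FIRE
t=7: input=1 -> V=5
t=8: input=2 -> V=0 FIRE
t=9: input=5 -> V=0 FIRE
t=10: input=3 -> V=0 FIRE
t=11: input=3 -> V=0 FIRE
t=12: input=2 -> V=10
t=13: input=4 -> V=0 FIRE
t=14: input=1 -> V=5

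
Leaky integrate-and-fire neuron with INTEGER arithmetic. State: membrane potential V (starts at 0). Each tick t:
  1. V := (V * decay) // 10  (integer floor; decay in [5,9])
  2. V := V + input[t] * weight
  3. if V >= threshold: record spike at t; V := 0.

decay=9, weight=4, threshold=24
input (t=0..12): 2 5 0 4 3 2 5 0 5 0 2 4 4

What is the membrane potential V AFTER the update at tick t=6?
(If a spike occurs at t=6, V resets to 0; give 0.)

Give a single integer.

t=0: input=2 -> V=8
t=1: input=5 -> V=0 FIRE
t=2: input=0 -> V=0
t=3: input=4 -> V=16
t=4: input=3 -> V=0 FIRE
t=5: input=2 -> V=8
t=6: input=5 -> V=0 FIRE
t=7: input=0 -> V=0
t=8: input=5 -> V=20
t=9: input=0 -> V=18
t=10: input=2 -> V=0 FIRE
t=11: input=4 -> V=16
t=12: input=4 -> V=0 FIRE

Answer: 0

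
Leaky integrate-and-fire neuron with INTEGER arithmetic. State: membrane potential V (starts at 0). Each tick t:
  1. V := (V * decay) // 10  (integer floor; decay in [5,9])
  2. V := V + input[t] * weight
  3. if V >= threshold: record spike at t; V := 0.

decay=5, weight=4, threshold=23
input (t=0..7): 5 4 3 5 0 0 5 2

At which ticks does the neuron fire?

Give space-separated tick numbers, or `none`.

t=0: input=5 -> V=20
t=1: input=4 -> V=0 FIRE
t=2: input=3 -> V=12
t=3: input=5 -> V=0 FIRE
t=4: input=0 -> V=0
t=5: input=0 -> V=0
t=6: input=5 -> V=20
t=7: input=2 -> V=18

Answer: 1 3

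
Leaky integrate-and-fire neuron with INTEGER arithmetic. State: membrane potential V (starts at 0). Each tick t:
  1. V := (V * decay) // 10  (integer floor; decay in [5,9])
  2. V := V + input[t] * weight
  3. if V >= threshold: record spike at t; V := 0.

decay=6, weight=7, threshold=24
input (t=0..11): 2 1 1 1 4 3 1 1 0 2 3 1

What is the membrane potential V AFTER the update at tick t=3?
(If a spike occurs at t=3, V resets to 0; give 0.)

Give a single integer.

Answer: 16

Derivation:
t=0: input=2 -> V=14
t=1: input=1 -> V=15
t=2: input=1 -> V=16
t=3: input=1 -> V=16
t=4: input=4 -> V=0 FIRE
t=5: input=3 -> V=21
t=6: input=1 -> V=19
t=7: input=1 -> V=18
t=8: input=0 -> V=10
t=9: input=2 -> V=20
t=10: input=3 -> V=0 FIRE
t=11: input=1 -> V=7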